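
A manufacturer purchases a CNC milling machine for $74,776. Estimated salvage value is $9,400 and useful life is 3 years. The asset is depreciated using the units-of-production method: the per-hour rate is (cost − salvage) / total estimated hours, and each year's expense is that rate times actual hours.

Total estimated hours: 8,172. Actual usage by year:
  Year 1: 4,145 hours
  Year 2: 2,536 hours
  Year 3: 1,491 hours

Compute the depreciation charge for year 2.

Depreciable base = $74,776 − $9,400 = $65,376.
Rate = $65,376 / 8,172 hours = $8 per hour.
Year 1: 4,145 × $8 = $33,160. Book value $41,616.
Year 2: 2,536 × $8 = $20,288. Book value $21,328.

$20,288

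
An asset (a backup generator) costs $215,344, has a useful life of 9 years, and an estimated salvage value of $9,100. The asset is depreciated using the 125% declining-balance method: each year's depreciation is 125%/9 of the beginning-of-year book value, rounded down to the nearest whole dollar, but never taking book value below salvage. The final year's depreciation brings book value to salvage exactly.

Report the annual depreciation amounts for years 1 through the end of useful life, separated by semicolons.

Depreciable base = $215,344 − $9,100 = $206,244.
Year 1: ⌊$215,344 × 125%/9⌋ = $29,908. Book value $185,436.
Year 2: ⌊$185,436 × 125%/9⌋ = $25,755. Book value $159,681.
Year 3: ⌊$159,681 × 125%/9⌋ = $22,177. Book value $137,504.
Year 4: ⌊$137,504 × 125%/9⌋ = $19,097. Book value $118,407.
Year 5: ⌊$118,407 × 125%/9⌋ = $16,445. Book value $101,962.
Year 6: ⌊$101,962 × 125%/9⌋ = $14,161. Book value $87,801.
Year 7: ⌊$87,801 × 125%/9⌋ = $12,194. Book value $75,607.
Year 8: ⌊$75,607 × 125%/9⌋ = $10,500. Book value $65,107.
Year 9 (final): $65,107 − $9,100 = $56,007. Book value $9,100.

$29,908; $25,755; $22,177; $19,097; $16,445; $14,161; $12,194; $10,500; $56,007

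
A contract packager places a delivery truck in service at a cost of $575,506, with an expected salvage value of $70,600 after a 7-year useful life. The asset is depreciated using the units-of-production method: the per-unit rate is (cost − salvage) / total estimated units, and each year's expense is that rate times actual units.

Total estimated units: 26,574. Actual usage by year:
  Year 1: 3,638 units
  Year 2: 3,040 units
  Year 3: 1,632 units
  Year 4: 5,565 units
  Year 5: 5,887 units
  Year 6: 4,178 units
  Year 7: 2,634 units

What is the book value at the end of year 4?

$311,881

Depreciable base = $575,506 − $70,600 = $504,906.
Rate = $504,906 / 26,574 units = $19 per unit.
Year 1: 3,638 × $19 = $69,122. Book value $506,384.
Year 2: 3,040 × $19 = $57,760. Book value $448,624.
Year 3: 1,632 × $19 = $31,008. Book value $417,616.
Year 4: 5,565 × $19 = $105,735. Book value $311,881.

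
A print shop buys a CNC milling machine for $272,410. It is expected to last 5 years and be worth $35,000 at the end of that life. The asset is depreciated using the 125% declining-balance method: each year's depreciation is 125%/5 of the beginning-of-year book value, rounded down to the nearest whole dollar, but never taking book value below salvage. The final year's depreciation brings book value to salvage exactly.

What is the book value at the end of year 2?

$153,231

Depreciable base = $272,410 − $35,000 = $237,410.
Year 1: ⌊$272,410 × 125%/5⌋ = $68,102. Book value $204,308.
Year 2: ⌊$204,308 × 125%/5⌋ = $51,077. Book value $153,231.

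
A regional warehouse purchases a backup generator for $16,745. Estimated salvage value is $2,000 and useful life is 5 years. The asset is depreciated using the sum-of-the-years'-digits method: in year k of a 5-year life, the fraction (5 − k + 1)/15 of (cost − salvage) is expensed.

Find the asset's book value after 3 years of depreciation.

$4,949

Depreciable base = $16,745 − $2,000 = $14,745.
Sum of the years' digits = 5+4+3+2+1 = 15.
Year 1: $14,745 × 5/15 = $4,915. Book value $11,830.
Year 2: $14,745 × 4/15 = $3,932. Book value $7,898.
Year 3: $14,745 × 3/15 = $2,949. Book value $4,949.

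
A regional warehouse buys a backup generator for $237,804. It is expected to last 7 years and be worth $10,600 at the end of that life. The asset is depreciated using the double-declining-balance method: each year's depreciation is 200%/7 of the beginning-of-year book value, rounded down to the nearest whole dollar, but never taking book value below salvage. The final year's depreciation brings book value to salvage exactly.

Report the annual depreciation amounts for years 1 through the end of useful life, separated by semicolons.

$67,944; $48,531; $34,665; $24,761; $17,686; $12,633; $20,984

Depreciable base = $237,804 − $10,600 = $227,204.
Year 1: ⌊$237,804 × 200%/7⌋ = $67,944. Book value $169,860.
Year 2: ⌊$169,860 × 200%/7⌋ = $48,531. Book value $121,329.
Year 3: ⌊$121,329 × 200%/7⌋ = $34,665. Book value $86,664.
Year 4: ⌊$86,664 × 200%/7⌋ = $24,761. Book value $61,903.
Year 5: ⌊$61,903 × 200%/7⌋ = $17,686. Book value $44,217.
Year 6: ⌊$44,217 × 200%/7⌋ = $12,633. Book value $31,584.
Year 7 (final): $31,584 − $10,600 = $20,984. Book value $10,600.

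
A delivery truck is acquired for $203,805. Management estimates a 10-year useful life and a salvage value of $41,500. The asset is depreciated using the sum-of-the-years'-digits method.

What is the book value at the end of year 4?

$103,471

Depreciable base = $203,805 − $41,500 = $162,305.
Sum of the years' digits = 10+9+8+7+6+5+4+3+2+1 = 55.
Year 1: $162,305 × 10/55 = $29,510. Book value $174,295.
Year 2: $162,305 × 9/55 = $26,559. Book value $147,736.
Year 3: $162,305 × 8/55 = $23,608. Book value $124,128.
Year 4: $162,305 × 7/55 = $20,657. Book value $103,471.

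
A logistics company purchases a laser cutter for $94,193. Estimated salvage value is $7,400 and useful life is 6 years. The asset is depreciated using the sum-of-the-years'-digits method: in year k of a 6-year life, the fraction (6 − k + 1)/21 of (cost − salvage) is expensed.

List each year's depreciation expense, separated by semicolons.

Depreciable base = $94,193 − $7,400 = $86,793.
Sum of the years' digits = 6+5+4+3+2+1 = 21.
Year 1: $86,793 × 6/21 = $24,798. Book value $69,395.
Year 2: $86,793 × 5/21 = $20,665. Book value $48,730.
Year 3: $86,793 × 4/21 = $16,532. Book value $32,198.
Year 4: $86,793 × 3/21 = $12,399. Book value $19,799.
Year 5: $86,793 × 2/21 = $8,266. Book value $11,533.
Year 6: $86,793 × 1/21 = $4,133. Book value $7,400.

$24,798; $20,665; $16,532; $12,399; $8,266; $4,133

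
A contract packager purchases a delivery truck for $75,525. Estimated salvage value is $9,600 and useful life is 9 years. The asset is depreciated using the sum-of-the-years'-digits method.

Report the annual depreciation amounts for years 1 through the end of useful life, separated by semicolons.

$13,185; $11,720; $10,255; $8,790; $7,325; $5,860; $4,395; $2,930; $1,465

Depreciable base = $75,525 − $9,600 = $65,925.
Sum of the years' digits = 9+8+7+6+5+4+3+2+1 = 45.
Year 1: $65,925 × 9/45 = $13,185. Book value $62,340.
Year 2: $65,925 × 8/45 = $11,720. Book value $50,620.
Year 3: $65,925 × 7/45 = $10,255. Book value $40,365.
Year 4: $65,925 × 6/45 = $8,790. Book value $31,575.
Year 5: $65,925 × 5/45 = $7,325. Book value $24,250.
Year 6: $65,925 × 4/45 = $5,860. Book value $18,390.
Year 7: $65,925 × 3/45 = $4,395. Book value $13,995.
Year 8: $65,925 × 2/45 = $2,930. Book value $11,065.
Year 9: $65,925 × 1/45 = $1,465. Book value $9,600.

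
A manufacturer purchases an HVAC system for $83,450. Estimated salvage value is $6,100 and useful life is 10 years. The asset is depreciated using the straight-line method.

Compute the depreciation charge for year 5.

Depreciable base = $83,450 − $6,100 = $77,350.
Annual expense = $77,350 / 10 = $7,735.

$7,735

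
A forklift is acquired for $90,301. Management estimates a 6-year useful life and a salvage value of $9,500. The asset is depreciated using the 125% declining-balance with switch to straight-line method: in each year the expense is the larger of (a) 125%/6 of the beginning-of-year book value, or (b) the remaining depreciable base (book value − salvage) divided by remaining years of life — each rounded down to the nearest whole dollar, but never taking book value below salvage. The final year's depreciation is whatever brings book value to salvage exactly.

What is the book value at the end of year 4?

Depreciable base = $90,301 − $9,500 = $80,801.
Year 1: DB = ⌊$90,301 × 125%/6⌋ = $18,812; SL = ⌊$80,801/6⌋ = $13,466 → take DB $18,812. Book value $71,489.
Year 2: DB = ⌊$71,489 × 125%/6⌋ = $14,893; SL = ⌊$61,989/5⌋ = $12,397 → take DB $14,893. Book value $56,596.
Year 3: DB = ⌊$56,596 × 125%/6⌋ = $11,790; SL = ⌊$47,096/4⌋ = $11,774 → take DB $11,790. Book value $44,806.
Year 4: DB = ⌊$44,806 × 125%/6⌋ = $9,334; SL = ⌊$35,306/3⌋ = $11,768 → take SL $11,768. Book value $33,038.

$33,038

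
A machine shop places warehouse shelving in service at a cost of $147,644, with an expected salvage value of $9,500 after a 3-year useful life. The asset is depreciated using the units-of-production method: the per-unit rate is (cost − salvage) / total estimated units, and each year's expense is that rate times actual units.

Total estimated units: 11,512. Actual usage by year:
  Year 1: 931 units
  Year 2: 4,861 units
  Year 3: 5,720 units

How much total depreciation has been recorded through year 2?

Depreciable base = $147,644 − $9,500 = $138,144.
Rate = $138,144 / 11,512 units = $12 per unit.
Year 1: 931 × $12 = $11,172. Book value $136,472.
Year 2: 4,861 × $12 = $58,332. Book value $78,140.
Accumulated through year 2 = $147,644 − $78,140 = $69,504.

$69,504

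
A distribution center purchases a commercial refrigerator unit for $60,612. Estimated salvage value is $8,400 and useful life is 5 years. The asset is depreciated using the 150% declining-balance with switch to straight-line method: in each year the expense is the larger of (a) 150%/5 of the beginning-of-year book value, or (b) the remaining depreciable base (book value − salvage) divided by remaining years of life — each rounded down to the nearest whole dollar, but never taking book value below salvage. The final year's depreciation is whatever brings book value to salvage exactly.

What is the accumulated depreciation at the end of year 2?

$30,911

Depreciable base = $60,612 − $8,400 = $52,212.
Year 1: DB = ⌊$60,612 × 150%/5⌋ = $18,183; SL = ⌊$52,212/5⌋ = $10,442 → take DB $18,183. Book value $42,429.
Year 2: DB = ⌊$42,429 × 150%/5⌋ = $12,728; SL = ⌊$34,029/4⌋ = $8,507 → take DB $12,728. Book value $29,701.
Accumulated through year 2 = $60,612 − $29,701 = $30,911.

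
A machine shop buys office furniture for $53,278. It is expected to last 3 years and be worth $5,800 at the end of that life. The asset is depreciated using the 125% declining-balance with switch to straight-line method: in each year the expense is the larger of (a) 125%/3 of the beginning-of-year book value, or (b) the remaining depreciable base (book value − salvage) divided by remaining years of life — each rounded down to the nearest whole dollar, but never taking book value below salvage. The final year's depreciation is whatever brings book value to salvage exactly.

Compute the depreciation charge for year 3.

Depreciable base = $53,278 − $5,800 = $47,478.
Year 1: DB = ⌊$53,278 × 125%/3⌋ = $22,199; SL = ⌊$47,478/3⌋ = $15,826 → take DB $22,199. Book value $31,079.
Year 2: DB = ⌊$31,079 × 125%/3⌋ = $12,949; SL = ⌊$25,279/2⌋ = $12,639 → take DB $12,949. Book value $18,130.
Year 3 (final): $18,130 − $5,800 = $12,330. Book value $5,800.

$12,330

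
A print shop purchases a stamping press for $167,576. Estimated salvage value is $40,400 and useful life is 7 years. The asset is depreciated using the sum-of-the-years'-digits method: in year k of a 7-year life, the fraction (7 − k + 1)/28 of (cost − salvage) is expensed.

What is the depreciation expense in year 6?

Depreciable base = $167,576 − $40,400 = $127,176.
Sum of the years' digits = 7+6+5+4+3+2+1 = 28.
Year 1: $127,176 × 7/28 = $31,794. Book value $135,782.
Year 2: $127,176 × 6/28 = $27,252. Book value $108,530.
Year 3: $127,176 × 5/28 = $22,710. Book value $85,820.
Year 4: $127,176 × 4/28 = $18,168. Book value $67,652.
Year 5: $127,176 × 3/28 = $13,626. Book value $54,026.
Year 6: $127,176 × 2/28 = $9,084. Book value $44,942.

$9,084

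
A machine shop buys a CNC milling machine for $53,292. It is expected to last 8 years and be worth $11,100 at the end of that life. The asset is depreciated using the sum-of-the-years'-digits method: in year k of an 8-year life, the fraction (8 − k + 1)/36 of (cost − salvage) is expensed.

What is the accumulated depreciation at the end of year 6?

Depreciable base = $53,292 − $11,100 = $42,192.
Sum of the years' digits = 8+7+6+5+4+3+2+1 = 36.
Year 1: $42,192 × 8/36 = $9,376. Book value $43,916.
Year 2: $42,192 × 7/36 = $8,204. Book value $35,712.
Year 3: $42,192 × 6/36 = $7,032. Book value $28,680.
Year 4: $42,192 × 5/36 = $5,860. Book value $22,820.
Year 5: $42,192 × 4/36 = $4,688. Book value $18,132.
Year 6: $42,192 × 3/36 = $3,516. Book value $14,616.
Accumulated through year 6 = $53,292 − $14,616 = $38,676.

$38,676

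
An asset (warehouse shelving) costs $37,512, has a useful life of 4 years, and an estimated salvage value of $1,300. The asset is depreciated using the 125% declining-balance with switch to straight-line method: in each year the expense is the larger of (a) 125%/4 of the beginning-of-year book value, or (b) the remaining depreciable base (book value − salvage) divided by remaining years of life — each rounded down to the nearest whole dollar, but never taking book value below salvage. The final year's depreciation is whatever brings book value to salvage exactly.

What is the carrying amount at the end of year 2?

$17,627

Depreciable base = $37,512 − $1,300 = $36,212.
Year 1: DB = ⌊$37,512 × 125%/4⌋ = $11,722; SL = ⌊$36,212/4⌋ = $9,053 → take DB $11,722. Book value $25,790.
Year 2: DB = ⌊$25,790 × 125%/4⌋ = $8,059; SL = ⌊$24,490/3⌋ = $8,163 → take SL $8,163. Book value $17,627.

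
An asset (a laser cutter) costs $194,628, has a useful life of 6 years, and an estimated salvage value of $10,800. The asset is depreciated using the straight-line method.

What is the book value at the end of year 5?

Depreciable base = $194,628 − $10,800 = $183,828.
Annual expense = $183,828 / 6 = $30,638.
End of year 1: book value $163,990.
End of year 2: book value $133,352.
End of year 3: book value $102,714.
End of year 4: book value $72,076.
End of year 5: book value $41,438.

$41,438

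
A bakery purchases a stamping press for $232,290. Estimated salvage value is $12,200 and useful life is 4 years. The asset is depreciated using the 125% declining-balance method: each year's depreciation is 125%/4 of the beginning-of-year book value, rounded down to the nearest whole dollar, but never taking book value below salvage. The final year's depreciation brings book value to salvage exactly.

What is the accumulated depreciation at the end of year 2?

Depreciable base = $232,290 − $12,200 = $220,090.
Year 1: ⌊$232,290 × 125%/4⌋ = $72,590. Book value $159,700.
Year 2: ⌊$159,700 × 125%/4⌋ = $49,906. Book value $109,794.
Accumulated through year 2 = $232,290 − $109,794 = $122,496.

$122,496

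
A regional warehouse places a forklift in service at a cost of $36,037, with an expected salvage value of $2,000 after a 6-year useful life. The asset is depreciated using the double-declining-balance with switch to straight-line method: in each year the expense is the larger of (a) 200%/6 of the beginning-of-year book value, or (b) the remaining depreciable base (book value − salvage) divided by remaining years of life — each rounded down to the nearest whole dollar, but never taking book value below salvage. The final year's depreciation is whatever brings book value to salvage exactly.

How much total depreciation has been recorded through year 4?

$28,918

Depreciable base = $36,037 − $2,000 = $34,037.
Year 1: DB = ⌊$36,037 × 200%/6⌋ = $12,012; SL = ⌊$34,037/6⌋ = $5,672 → take DB $12,012. Book value $24,025.
Year 2: DB = ⌊$24,025 × 200%/6⌋ = $8,008; SL = ⌊$22,025/5⌋ = $4,405 → take DB $8,008. Book value $16,017.
Year 3: DB = ⌊$16,017 × 200%/6⌋ = $5,339; SL = ⌊$14,017/4⌋ = $3,504 → take DB $5,339. Book value $10,678.
Year 4: DB = ⌊$10,678 × 200%/6⌋ = $3,559; SL = ⌊$8,678/3⌋ = $2,892 → take DB $3,559. Book value $7,119.
Accumulated through year 4 = $36,037 − $7,119 = $28,918.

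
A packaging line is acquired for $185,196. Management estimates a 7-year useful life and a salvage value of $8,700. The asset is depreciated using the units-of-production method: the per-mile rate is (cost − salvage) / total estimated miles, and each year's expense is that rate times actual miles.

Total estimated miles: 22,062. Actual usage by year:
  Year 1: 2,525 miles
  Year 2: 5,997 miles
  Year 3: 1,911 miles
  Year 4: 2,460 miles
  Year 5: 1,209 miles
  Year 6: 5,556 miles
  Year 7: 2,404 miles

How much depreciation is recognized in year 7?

$19,232

Depreciable base = $185,196 − $8,700 = $176,496.
Rate = $176,496 / 22,062 miles = $8 per mile.
Year 1: 2,525 × $8 = $20,200. Book value $164,996.
Year 2: 5,997 × $8 = $47,976. Book value $117,020.
Year 3: 1,911 × $8 = $15,288. Book value $101,732.
Year 4: 2,460 × $8 = $19,680. Book value $82,052.
Year 5: 1,209 × $8 = $9,672. Book value $72,380.
Year 6: 5,556 × $8 = $44,448. Book value $27,932.
Year 7: 2,404 × $8 = $19,232. Book value $8,700.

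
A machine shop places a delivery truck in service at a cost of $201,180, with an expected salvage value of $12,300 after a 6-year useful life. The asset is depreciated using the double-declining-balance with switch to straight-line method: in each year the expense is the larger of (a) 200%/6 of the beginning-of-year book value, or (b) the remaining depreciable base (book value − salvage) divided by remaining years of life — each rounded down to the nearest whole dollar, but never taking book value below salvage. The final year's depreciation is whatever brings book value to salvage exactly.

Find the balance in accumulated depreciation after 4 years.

Depreciable base = $201,180 − $12,300 = $188,880.
Year 1: DB = ⌊$201,180 × 200%/6⌋ = $67,060; SL = ⌊$188,880/6⌋ = $31,480 → take DB $67,060. Book value $134,120.
Year 2: DB = ⌊$134,120 × 200%/6⌋ = $44,706; SL = ⌊$121,820/5⌋ = $24,364 → take DB $44,706. Book value $89,414.
Year 3: DB = ⌊$89,414 × 200%/6⌋ = $29,804; SL = ⌊$77,114/4⌋ = $19,278 → take DB $29,804. Book value $59,610.
Year 4: DB = ⌊$59,610 × 200%/6⌋ = $19,870; SL = ⌊$47,310/3⌋ = $15,770 → take DB $19,870. Book value $39,740.
Accumulated through year 4 = $201,180 − $39,740 = $161,440.

$161,440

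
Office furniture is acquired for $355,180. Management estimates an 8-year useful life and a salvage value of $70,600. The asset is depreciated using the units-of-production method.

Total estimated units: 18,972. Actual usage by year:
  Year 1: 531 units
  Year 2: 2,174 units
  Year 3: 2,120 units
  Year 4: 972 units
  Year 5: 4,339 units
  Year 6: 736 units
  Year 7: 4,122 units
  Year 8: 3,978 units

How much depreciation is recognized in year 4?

Depreciable base = $355,180 − $70,600 = $284,580.
Rate = $284,580 / 18,972 units = $15 per unit.
Year 1: 531 × $15 = $7,965. Book value $347,215.
Year 2: 2,174 × $15 = $32,610. Book value $314,605.
Year 3: 2,120 × $15 = $31,800. Book value $282,805.
Year 4: 972 × $15 = $14,580. Book value $268,225.

$14,580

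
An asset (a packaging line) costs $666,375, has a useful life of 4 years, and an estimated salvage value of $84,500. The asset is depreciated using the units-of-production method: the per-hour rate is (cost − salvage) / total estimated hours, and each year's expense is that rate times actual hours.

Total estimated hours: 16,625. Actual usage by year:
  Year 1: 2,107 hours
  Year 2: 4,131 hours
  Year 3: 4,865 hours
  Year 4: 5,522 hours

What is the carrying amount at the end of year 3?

$277,770

Depreciable base = $666,375 − $84,500 = $581,875.
Rate = $581,875 / 16,625 hours = $35 per hour.
Year 1: 2,107 × $35 = $73,745. Book value $592,630.
Year 2: 4,131 × $35 = $144,585. Book value $448,045.
Year 3: 4,865 × $35 = $170,275. Book value $277,770.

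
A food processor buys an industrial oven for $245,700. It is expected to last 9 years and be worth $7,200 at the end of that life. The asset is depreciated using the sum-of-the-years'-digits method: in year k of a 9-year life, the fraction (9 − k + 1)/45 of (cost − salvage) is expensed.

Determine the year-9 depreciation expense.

Depreciable base = $245,700 − $7,200 = $238,500.
Sum of the years' digits = 9+8+7+6+5+4+3+2+1 = 45.
Year 1: $238,500 × 9/45 = $47,700. Book value $198,000.
Year 2: $238,500 × 8/45 = $42,400. Book value $155,600.
Year 3: $238,500 × 7/45 = $37,100. Book value $118,500.
Year 4: $238,500 × 6/45 = $31,800. Book value $86,700.
Year 5: $238,500 × 5/45 = $26,500. Book value $60,200.
Year 6: $238,500 × 4/45 = $21,200. Book value $39,000.
Year 7: $238,500 × 3/45 = $15,900. Book value $23,100.
Year 8: $238,500 × 2/45 = $10,600. Book value $12,500.
Year 9: $238,500 × 1/45 = $5,300. Book value $7,200.

$5,300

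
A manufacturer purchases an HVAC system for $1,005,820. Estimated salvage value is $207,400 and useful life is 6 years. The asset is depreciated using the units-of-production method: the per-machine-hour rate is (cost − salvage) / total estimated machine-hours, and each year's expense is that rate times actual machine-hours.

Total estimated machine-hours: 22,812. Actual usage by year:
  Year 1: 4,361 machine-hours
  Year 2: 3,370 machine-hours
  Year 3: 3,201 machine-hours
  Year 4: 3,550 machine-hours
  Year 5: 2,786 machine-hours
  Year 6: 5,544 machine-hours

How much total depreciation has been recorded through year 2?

$270,585

Depreciable base = $1,005,820 − $207,400 = $798,420.
Rate = $798,420 / 22,812 machine-hours = $35 per machine-hour.
Year 1: 4,361 × $35 = $152,635. Book value $853,185.
Year 2: 3,370 × $35 = $117,950. Book value $735,235.
Accumulated through year 2 = $1,005,820 − $735,235 = $270,585.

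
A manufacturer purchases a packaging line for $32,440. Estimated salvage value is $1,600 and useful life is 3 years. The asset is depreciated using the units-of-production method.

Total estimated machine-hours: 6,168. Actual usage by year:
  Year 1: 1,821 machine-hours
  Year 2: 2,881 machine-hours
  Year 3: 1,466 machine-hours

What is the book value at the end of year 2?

Depreciable base = $32,440 − $1,600 = $30,840.
Rate = $30,840 / 6,168 machine-hours = $5 per machine-hour.
Year 1: 1,821 × $5 = $9,105. Book value $23,335.
Year 2: 2,881 × $5 = $14,405. Book value $8,930.

$8,930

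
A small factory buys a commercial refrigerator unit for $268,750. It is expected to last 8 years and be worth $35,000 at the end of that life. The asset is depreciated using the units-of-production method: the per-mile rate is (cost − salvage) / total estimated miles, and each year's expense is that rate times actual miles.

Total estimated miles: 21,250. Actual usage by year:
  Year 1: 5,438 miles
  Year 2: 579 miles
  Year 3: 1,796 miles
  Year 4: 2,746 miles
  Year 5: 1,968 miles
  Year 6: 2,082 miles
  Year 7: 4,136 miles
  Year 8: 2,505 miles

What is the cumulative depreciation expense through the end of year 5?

Depreciable base = $268,750 − $35,000 = $233,750.
Rate = $233,750 / 21,250 miles = $11 per mile.
Year 1: 5,438 × $11 = $59,818. Book value $208,932.
Year 2: 579 × $11 = $6,369. Book value $202,563.
Year 3: 1,796 × $11 = $19,756. Book value $182,807.
Year 4: 2,746 × $11 = $30,206. Book value $152,601.
Year 5: 1,968 × $11 = $21,648. Book value $130,953.
Accumulated through year 5 = $268,750 − $130,953 = $137,797.

$137,797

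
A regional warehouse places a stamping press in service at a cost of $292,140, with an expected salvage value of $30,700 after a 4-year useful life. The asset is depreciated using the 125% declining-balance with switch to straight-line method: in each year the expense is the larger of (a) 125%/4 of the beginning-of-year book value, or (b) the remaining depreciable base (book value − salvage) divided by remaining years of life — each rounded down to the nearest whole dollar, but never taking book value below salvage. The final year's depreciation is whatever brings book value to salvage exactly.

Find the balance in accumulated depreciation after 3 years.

Depreciable base = $292,140 − $30,700 = $261,440.
Year 1: DB = ⌊$292,140 × 125%/4⌋ = $91,293; SL = ⌊$261,440/4⌋ = $65,360 → take DB $91,293. Book value $200,847.
Year 2: DB = ⌊$200,847 × 125%/4⌋ = $62,764; SL = ⌊$170,147/3⌋ = $56,715 → take DB $62,764. Book value $138,083.
Year 3: DB = ⌊$138,083 × 125%/4⌋ = $43,150; SL = ⌊$107,383/2⌋ = $53,691 → take SL $53,691. Book value $84,392.
Accumulated through year 3 = $292,140 − $84,392 = $207,748.

$207,748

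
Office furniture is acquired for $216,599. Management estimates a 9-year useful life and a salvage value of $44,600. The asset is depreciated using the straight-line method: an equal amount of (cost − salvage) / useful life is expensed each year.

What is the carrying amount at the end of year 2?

$178,377

Depreciable base = $216,599 − $44,600 = $171,999.
Annual expense = $171,999 / 9 = $19,111.
End of year 1: book value $197,488.
End of year 2: book value $178,377.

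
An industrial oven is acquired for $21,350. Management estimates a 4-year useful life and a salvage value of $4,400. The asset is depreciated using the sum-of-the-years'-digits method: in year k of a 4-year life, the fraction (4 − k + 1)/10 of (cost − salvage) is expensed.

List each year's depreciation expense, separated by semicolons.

Depreciable base = $21,350 − $4,400 = $16,950.
Sum of the years' digits = 4+3+2+1 = 10.
Year 1: $16,950 × 4/10 = $6,780. Book value $14,570.
Year 2: $16,950 × 3/10 = $5,085. Book value $9,485.
Year 3: $16,950 × 2/10 = $3,390. Book value $6,095.
Year 4: $16,950 × 1/10 = $1,695. Book value $4,400.

$6,780; $5,085; $3,390; $1,695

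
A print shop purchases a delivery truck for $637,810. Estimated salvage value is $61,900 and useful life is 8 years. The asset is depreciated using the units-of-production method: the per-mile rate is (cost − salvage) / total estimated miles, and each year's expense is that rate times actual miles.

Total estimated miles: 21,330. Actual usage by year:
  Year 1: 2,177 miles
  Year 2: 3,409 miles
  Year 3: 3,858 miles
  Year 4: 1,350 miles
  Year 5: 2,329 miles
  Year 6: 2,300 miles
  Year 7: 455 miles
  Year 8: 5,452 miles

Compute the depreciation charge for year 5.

$62,883

Depreciable base = $637,810 − $61,900 = $575,910.
Rate = $575,910 / 21,330 miles = $27 per mile.
Year 1: 2,177 × $27 = $58,779. Book value $579,031.
Year 2: 3,409 × $27 = $92,043. Book value $486,988.
Year 3: 3,858 × $27 = $104,166. Book value $382,822.
Year 4: 1,350 × $27 = $36,450. Book value $346,372.
Year 5: 2,329 × $27 = $62,883. Book value $283,489.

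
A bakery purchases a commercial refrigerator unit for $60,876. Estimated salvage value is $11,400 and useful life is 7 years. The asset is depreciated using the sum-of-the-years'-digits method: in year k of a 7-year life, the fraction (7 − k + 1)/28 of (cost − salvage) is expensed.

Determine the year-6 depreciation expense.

$3,534

Depreciable base = $60,876 − $11,400 = $49,476.
Sum of the years' digits = 7+6+5+4+3+2+1 = 28.
Year 1: $49,476 × 7/28 = $12,369. Book value $48,507.
Year 2: $49,476 × 6/28 = $10,602. Book value $37,905.
Year 3: $49,476 × 5/28 = $8,835. Book value $29,070.
Year 4: $49,476 × 4/28 = $7,068. Book value $22,002.
Year 5: $49,476 × 3/28 = $5,301. Book value $16,701.
Year 6: $49,476 × 2/28 = $3,534. Book value $13,167.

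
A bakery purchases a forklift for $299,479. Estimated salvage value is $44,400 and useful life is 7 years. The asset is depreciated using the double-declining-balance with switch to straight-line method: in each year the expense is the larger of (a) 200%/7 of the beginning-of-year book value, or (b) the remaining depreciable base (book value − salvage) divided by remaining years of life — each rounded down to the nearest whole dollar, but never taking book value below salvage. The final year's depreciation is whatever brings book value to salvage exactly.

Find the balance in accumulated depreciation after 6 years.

$255,079

Depreciable base = $299,479 − $44,400 = $255,079.
Year 1: DB = ⌊$299,479 × 200%/7⌋ = $85,565; SL = ⌊$255,079/7⌋ = $36,439 → take DB $85,565. Book value $213,914.
Year 2: DB = ⌊$213,914 × 200%/7⌋ = $61,118; SL = ⌊$169,514/6⌋ = $28,252 → take DB $61,118. Book value $152,796.
Year 3: DB = ⌊$152,796 × 200%/7⌋ = $43,656; SL = ⌊$108,396/5⌋ = $21,679 → take DB $43,656. Book value $109,140.
Year 4: DB = ⌊$109,140 × 200%/7⌋ = $31,182; SL = ⌊$64,740/4⌋ = $16,185 → take DB $31,182. Book value $77,958.
Year 5: DB = ⌊$77,958 × 200%/7⌋ = $22,273; SL = ⌊$33,558/3⌋ = $11,186 → take DB $22,273. Book value $55,685.
Year 6: DB = ⌊$55,685 × 200%/7⌋ = $15,910; SL = ⌊$11,285/2⌋ = $5,642 → take DB $15,910, capped at $11,285. Book value $44,400.
Accumulated through year 6 = $299,479 − $44,400 = $255,079.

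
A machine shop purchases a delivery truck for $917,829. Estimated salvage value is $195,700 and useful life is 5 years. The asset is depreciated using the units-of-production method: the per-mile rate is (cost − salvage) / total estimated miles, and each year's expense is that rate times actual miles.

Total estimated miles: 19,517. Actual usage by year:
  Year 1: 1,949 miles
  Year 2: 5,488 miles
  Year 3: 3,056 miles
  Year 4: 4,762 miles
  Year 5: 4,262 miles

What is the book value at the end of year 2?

Depreciable base = $917,829 − $195,700 = $722,129.
Rate = $722,129 / 19,517 miles = $37 per mile.
Year 1: 1,949 × $37 = $72,113. Book value $845,716.
Year 2: 5,488 × $37 = $203,056. Book value $642,660.

$642,660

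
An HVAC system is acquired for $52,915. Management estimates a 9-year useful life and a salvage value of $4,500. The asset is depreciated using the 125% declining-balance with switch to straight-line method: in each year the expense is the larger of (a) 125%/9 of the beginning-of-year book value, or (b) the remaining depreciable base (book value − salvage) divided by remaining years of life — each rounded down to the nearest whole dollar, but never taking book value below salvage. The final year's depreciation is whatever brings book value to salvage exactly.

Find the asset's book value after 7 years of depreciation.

$14,264

Depreciable base = $52,915 − $4,500 = $48,415.
Year 1: DB = ⌊$52,915 × 125%/9⌋ = $7,349; SL = ⌊$48,415/9⌋ = $5,379 → take DB $7,349. Book value $45,566.
Year 2: DB = ⌊$45,566 × 125%/9⌋ = $6,328; SL = ⌊$41,066/8⌋ = $5,133 → take DB $6,328. Book value $39,238.
Year 3: DB = ⌊$39,238 × 125%/9⌋ = $5,449; SL = ⌊$34,738/7⌋ = $4,962 → take DB $5,449. Book value $33,789.
Year 4: DB = ⌊$33,789 × 125%/9⌋ = $4,692; SL = ⌊$29,289/6⌋ = $4,881 → take SL $4,881. Book value $28,908.
Year 5: DB = ⌊$28,908 × 125%/9⌋ = $4,015; SL = ⌊$24,408/5⌋ = $4,881 → take SL $4,881. Book value $24,027.
Year 6: DB = ⌊$24,027 × 125%/9⌋ = $3,337; SL = ⌊$19,527/4⌋ = $4,881 → take SL $4,881. Book value $19,146.
Year 7: DB = ⌊$19,146 × 125%/9⌋ = $2,659; SL = ⌊$14,646/3⌋ = $4,882 → take SL $4,882. Book value $14,264.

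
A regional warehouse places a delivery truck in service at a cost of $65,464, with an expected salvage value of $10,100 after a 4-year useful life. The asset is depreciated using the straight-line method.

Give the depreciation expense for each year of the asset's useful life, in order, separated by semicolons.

$13,841; $13,841; $13,841; $13,841

Depreciable base = $65,464 − $10,100 = $55,364.
Annual expense = $55,364 / 4 = $13,841.
End of year 1: book value $51,623.
End of year 2: book value $37,782.
End of year 3: book value $23,941.
End of year 4: book value $10,100.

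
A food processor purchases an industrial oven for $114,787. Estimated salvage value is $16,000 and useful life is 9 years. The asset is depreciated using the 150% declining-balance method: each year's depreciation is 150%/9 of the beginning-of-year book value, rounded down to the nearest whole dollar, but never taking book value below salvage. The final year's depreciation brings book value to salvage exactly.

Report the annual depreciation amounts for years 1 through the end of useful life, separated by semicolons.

$19,131; $15,942; $13,285; $11,071; $9,226; $7,688; $6,407; $5,339; $10,698

Depreciable base = $114,787 − $16,000 = $98,787.
Year 1: ⌊$114,787 × 150%/9⌋ = $19,131. Book value $95,656.
Year 2: ⌊$95,656 × 150%/9⌋ = $15,942. Book value $79,714.
Year 3: ⌊$79,714 × 150%/9⌋ = $13,285. Book value $66,429.
Year 4: ⌊$66,429 × 150%/9⌋ = $11,071. Book value $55,358.
Year 5: ⌊$55,358 × 150%/9⌋ = $9,226. Book value $46,132.
Year 6: ⌊$46,132 × 150%/9⌋ = $7,688. Book value $38,444.
Year 7: ⌊$38,444 × 150%/9⌋ = $6,407. Book value $32,037.
Year 8: ⌊$32,037 × 150%/9⌋ = $5,339. Book value $26,698.
Year 9 (final): $26,698 − $16,000 = $10,698. Book value $16,000.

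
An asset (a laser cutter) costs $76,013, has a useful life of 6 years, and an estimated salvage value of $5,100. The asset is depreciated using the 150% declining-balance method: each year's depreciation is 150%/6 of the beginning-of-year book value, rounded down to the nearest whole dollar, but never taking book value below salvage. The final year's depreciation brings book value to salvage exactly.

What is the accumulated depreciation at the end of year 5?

$57,974

Depreciable base = $76,013 − $5,100 = $70,913.
Year 1: ⌊$76,013 × 150%/6⌋ = $19,003. Book value $57,010.
Year 2: ⌊$57,010 × 150%/6⌋ = $14,252. Book value $42,758.
Year 3: ⌊$42,758 × 150%/6⌋ = $10,689. Book value $32,069.
Year 4: ⌊$32,069 × 150%/6⌋ = $8,017. Book value $24,052.
Year 5: ⌊$24,052 × 150%/6⌋ = $6,013. Book value $18,039.
Accumulated through year 5 = $76,013 − $18,039 = $57,974.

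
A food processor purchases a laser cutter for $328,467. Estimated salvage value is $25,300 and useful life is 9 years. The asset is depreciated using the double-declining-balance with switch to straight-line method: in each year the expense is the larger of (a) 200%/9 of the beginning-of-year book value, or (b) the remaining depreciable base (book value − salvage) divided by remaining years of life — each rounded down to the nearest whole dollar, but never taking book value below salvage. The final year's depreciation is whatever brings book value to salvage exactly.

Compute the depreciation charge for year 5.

Depreciable base = $328,467 − $25,300 = $303,167.
Year 1: DB = ⌊$328,467 × 200%/9⌋ = $72,992; SL = ⌊$303,167/9⌋ = $33,685 → take DB $72,992. Book value $255,475.
Year 2: DB = ⌊$255,475 × 200%/9⌋ = $56,772; SL = ⌊$230,175/8⌋ = $28,771 → take DB $56,772. Book value $198,703.
Year 3: DB = ⌊$198,703 × 200%/9⌋ = $44,156; SL = ⌊$173,403/7⌋ = $24,771 → take DB $44,156. Book value $154,547.
Year 4: DB = ⌊$154,547 × 200%/9⌋ = $34,343; SL = ⌊$129,247/6⌋ = $21,541 → take DB $34,343. Book value $120,204.
Year 5: DB = ⌊$120,204 × 200%/9⌋ = $26,712; SL = ⌊$94,904/5⌋ = $18,980 → take DB $26,712. Book value $93,492.

$26,712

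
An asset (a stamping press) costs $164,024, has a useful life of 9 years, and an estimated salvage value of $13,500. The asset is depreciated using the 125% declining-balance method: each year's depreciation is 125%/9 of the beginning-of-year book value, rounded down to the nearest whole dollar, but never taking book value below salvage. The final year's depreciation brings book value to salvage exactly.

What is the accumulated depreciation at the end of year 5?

$86,362

Depreciable base = $164,024 − $13,500 = $150,524.
Year 1: ⌊$164,024 × 125%/9⌋ = $22,781. Book value $141,243.
Year 2: ⌊$141,243 × 125%/9⌋ = $19,617. Book value $121,626.
Year 3: ⌊$121,626 × 125%/9⌋ = $16,892. Book value $104,734.
Year 4: ⌊$104,734 × 125%/9⌋ = $14,546. Book value $90,188.
Year 5: ⌊$90,188 × 125%/9⌋ = $12,526. Book value $77,662.
Accumulated through year 5 = $164,024 − $77,662 = $86,362.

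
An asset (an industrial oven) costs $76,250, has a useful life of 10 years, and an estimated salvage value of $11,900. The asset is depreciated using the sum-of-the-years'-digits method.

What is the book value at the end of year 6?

$23,600

Depreciable base = $76,250 − $11,900 = $64,350.
Sum of the years' digits = 10+9+8+7+6+5+4+3+2+1 = 55.
Year 1: $64,350 × 10/55 = $11,700. Book value $64,550.
Year 2: $64,350 × 9/55 = $10,530. Book value $54,020.
Year 3: $64,350 × 8/55 = $9,360. Book value $44,660.
Year 4: $64,350 × 7/55 = $8,190. Book value $36,470.
Year 5: $64,350 × 6/55 = $7,020. Book value $29,450.
Year 6: $64,350 × 5/55 = $5,850. Book value $23,600.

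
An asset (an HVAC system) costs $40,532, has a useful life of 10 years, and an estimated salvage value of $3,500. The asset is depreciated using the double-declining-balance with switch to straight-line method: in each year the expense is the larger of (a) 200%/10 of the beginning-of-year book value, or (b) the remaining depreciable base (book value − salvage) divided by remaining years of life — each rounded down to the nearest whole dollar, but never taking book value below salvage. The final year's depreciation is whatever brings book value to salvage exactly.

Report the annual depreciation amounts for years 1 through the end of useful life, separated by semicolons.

Depreciable base = $40,532 − $3,500 = $37,032.
Year 1: DB = ⌊$40,532 × 200%/10⌋ = $8,106; SL = ⌊$37,032/10⌋ = $3,703 → take DB $8,106. Book value $32,426.
Year 2: DB = ⌊$32,426 × 200%/10⌋ = $6,485; SL = ⌊$28,926/9⌋ = $3,214 → take DB $6,485. Book value $25,941.
Year 3: DB = ⌊$25,941 × 200%/10⌋ = $5,188; SL = ⌊$22,441/8⌋ = $2,805 → take DB $5,188. Book value $20,753.
Year 4: DB = ⌊$20,753 × 200%/10⌋ = $4,150; SL = ⌊$17,253/7⌋ = $2,464 → take DB $4,150. Book value $16,603.
Year 5: DB = ⌊$16,603 × 200%/10⌋ = $3,320; SL = ⌊$13,103/6⌋ = $2,183 → take DB $3,320. Book value $13,283.
Year 6: DB = ⌊$13,283 × 200%/10⌋ = $2,656; SL = ⌊$9,783/5⌋ = $1,956 → take DB $2,656. Book value $10,627.
Year 7: DB = ⌊$10,627 × 200%/10⌋ = $2,125; SL = ⌊$7,127/4⌋ = $1,781 → take DB $2,125. Book value $8,502.
Year 8: DB = ⌊$8,502 × 200%/10⌋ = $1,700; SL = ⌊$5,002/3⌋ = $1,667 → take DB $1,700. Book value $6,802.
Year 9: DB = ⌊$6,802 × 200%/10⌋ = $1,360; SL = ⌊$3,302/2⌋ = $1,651 → take SL $1,651. Book value $5,151.
Year 10 (final): $5,151 − $3,500 = $1,651. Book value $3,500.

$8,106; $6,485; $5,188; $4,150; $3,320; $2,656; $2,125; $1,700; $1,651; $1,651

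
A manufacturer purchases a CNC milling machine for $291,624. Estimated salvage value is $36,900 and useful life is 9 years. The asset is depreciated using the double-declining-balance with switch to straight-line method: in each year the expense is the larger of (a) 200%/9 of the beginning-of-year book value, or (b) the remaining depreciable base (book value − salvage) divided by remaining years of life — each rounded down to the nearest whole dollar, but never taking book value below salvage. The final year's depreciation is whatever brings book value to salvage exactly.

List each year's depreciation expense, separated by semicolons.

$64,805; $50,404; $39,203; $30,491; $23,715; $18,445; $14,346; $11,158; $2,157

Depreciable base = $291,624 − $36,900 = $254,724.
Year 1: DB = ⌊$291,624 × 200%/9⌋ = $64,805; SL = ⌊$254,724/9⌋ = $28,302 → take DB $64,805. Book value $226,819.
Year 2: DB = ⌊$226,819 × 200%/9⌋ = $50,404; SL = ⌊$189,919/8⌋ = $23,739 → take DB $50,404. Book value $176,415.
Year 3: DB = ⌊$176,415 × 200%/9⌋ = $39,203; SL = ⌊$139,515/7⌋ = $19,930 → take DB $39,203. Book value $137,212.
Year 4: DB = ⌊$137,212 × 200%/9⌋ = $30,491; SL = ⌊$100,312/6⌋ = $16,718 → take DB $30,491. Book value $106,721.
Year 5: DB = ⌊$106,721 × 200%/9⌋ = $23,715; SL = ⌊$69,821/5⌋ = $13,964 → take DB $23,715. Book value $83,006.
Year 6: DB = ⌊$83,006 × 200%/9⌋ = $18,445; SL = ⌊$46,106/4⌋ = $11,526 → take DB $18,445. Book value $64,561.
Year 7: DB = ⌊$64,561 × 200%/9⌋ = $14,346; SL = ⌊$27,661/3⌋ = $9,220 → take DB $14,346. Book value $50,215.
Year 8: DB = ⌊$50,215 × 200%/9⌋ = $11,158; SL = ⌊$13,315/2⌋ = $6,657 → take DB $11,158. Book value $39,057.
Year 9 (final): $39,057 − $36,900 = $2,157. Book value $36,900.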